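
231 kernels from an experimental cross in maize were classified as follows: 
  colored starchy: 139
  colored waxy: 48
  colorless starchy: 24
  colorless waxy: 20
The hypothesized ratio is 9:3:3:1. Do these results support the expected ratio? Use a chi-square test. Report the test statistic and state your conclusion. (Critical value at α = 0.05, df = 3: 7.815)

11.894; not consistent

The 9:3:3:1 ratio has 16 parts, so with N = 231 the expected counts are:
  colored starchy: 231 × 9/16 = 129.9375
  colored waxy: 231 × 3/16 = 43.3125
  colorless starchy: 231 × 3/16 = 43.3125
  colorless waxy: 231 × 1/16 = 14.4375
χ² = Σ (O − E)² / E
  colored starchy: (139 − 129.9375)² / 129.9375 = 0.6321
  colored waxy: (48 − 43.3125)² / 43.3125 = 0.5073
  colorless starchy: (24 − 43.3125)² / 43.3125 = 8.6112
  colorless waxy: (20 − 14.4375)² / 14.4375 = 2.1431
χ² = 0.6321 + 0.5073 + 8.6112 + 2.1431 = 11.8937 ≈ 11.894
Degrees of freedom = 4 − 1 = 3; critical value at α = 0.05 is 7.815.
Since 11.894 > 7.815, we reject the null hypothesis — the data do not fit the 9:3:3:1 ratio.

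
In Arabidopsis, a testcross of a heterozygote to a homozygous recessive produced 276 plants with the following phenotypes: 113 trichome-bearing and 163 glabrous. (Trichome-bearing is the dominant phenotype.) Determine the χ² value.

9.058

A testcross of a heterozygote (Aa × aa) gives a 1:1 phenotypic ratio.
Expected counts for N = 276 under a 1:1 ratio (total parts = 2):
  trichome-bearing: 276 × 1/2 = 138
  glabrous: 276 × 1/2 = 138
χ² = Σ (O − E)² / E
  trichome-bearing: (113 − 138)² / 138 = 4.5290
  glabrous: (163 − 138)² / 138 = 4.5290
χ² = 4.5290 + 4.5290 = 9.058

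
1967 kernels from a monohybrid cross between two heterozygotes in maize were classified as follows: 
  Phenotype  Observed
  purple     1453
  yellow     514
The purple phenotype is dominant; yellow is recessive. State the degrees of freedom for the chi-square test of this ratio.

For a monohybrid cross between heterozygotes with complete dominance, the expected phenotypic ratio is 3:1.
A goodness-of-fit test with 2 phenotype classes has df = 2 − 1 = 1.

1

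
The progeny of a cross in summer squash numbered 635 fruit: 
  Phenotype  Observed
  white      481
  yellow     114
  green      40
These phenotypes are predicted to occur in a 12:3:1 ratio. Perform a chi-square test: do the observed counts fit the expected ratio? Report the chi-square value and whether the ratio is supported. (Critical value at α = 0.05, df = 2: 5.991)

Expected counts for N = 635 under a 12:3:1 ratio (total parts = 16):
  white: 635 × 12/16 = 476.25
  yellow: 635 × 3/16 = 119.0625
  green: 635 × 1/16 = 39.6875
χ² = Σ (O − E)² / E
  white: (481 − 476.25)² / 476.25 = 0.0474
  yellow: (114 − 119.0625)² / 119.0625 = 0.2153
  green: (40 − 39.6875)² / 39.6875 = 0.0025
χ² = 0.0474 + 0.2153 + 0.0025 = 0.2652 ≈ 0.265
Degrees of freedom = 3 − 1 = 2; critical value at α = 0.05 is 5.991.
Since 0.265 < 5.991, we fail to reject the null hypothesis — the data are consistent with the 12:3:1 ratio.

0.265; consistent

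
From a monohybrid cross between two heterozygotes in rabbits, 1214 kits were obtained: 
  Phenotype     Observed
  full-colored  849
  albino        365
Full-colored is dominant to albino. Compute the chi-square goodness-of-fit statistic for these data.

16.616

For a monohybrid cross between heterozygotes with complete dominance, the expected phenotypic ratio is 3:1.
Under the 3:1 hypothesis (Σ ratio = 4, N = 1214):
  full-colored: 1214 × 3/4 = 910.5
  albino: 1214 × 1/4 = 303.5
χ² = Σ (O − E)² / E
  full-colored: (849 − 910.5)² / 910.5 = 4.1540
  albino: (365 − 303.5)² / 303.5 = 12.4621
χ² = 4.1540 + 12.4621 = 16.6161 ≈ 16.616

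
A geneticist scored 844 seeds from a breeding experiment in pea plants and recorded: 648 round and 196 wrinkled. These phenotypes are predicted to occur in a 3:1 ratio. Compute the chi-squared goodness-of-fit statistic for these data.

1.422

The 3:1 ratio has 4 parts, so with N = 844 the expected counts are:
  round: 844 × 3/4 = 633
  wrinkled: 844 × 1/4 = 211
χ² = Σ (O − E)² / E
  round: (648 − 633)² / 633 = 0.3555
  wrinkled: (196 − 211)² / 211 = 1.0664
χ² = 0.3555 + 1.0664 = 1.4219 ≈ 1.422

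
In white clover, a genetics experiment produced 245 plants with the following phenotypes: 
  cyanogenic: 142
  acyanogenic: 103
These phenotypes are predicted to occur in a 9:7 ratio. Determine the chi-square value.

Expected counts for N = 245 under a 9:7 ratio (total parts = 16):
  cyanogenic: 245 × 9/16 = 137.8125
  acyanogenic: 245 × 7/16 = 107.1875
χ² = Σ (O − E)² / E
  cyanogenic: (142 − 137.8125)² / 137.8125 = 0.1272
  acyanogenic: (103 − 107.1875)² / 107.1875 = 0.1636
χ² = 0.1272 + 0.1636 = 0.2908 ≈ 0.291

0.291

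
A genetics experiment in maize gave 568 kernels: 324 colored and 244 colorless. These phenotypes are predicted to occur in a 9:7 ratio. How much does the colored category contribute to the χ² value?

0.063

The 9:7 ratio has 16 parts, so with N = 568 the expected counts are:
  colored: 568 × 9/16 = 319.5
  colorless: 568 × 7/16 = 248.5
Contribution of colored: (324 − 319.5)² / 319.5 = 0.0634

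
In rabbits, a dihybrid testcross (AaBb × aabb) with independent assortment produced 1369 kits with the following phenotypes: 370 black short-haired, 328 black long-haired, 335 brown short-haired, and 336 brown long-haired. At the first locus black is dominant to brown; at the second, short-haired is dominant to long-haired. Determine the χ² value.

3.111

A dihybrid testcross with independent assortment gives a 1:1:1:1 ratio.
Total ratio parts = 4. Expected numbers out of 1369:
  black short-haired: 1369 × 1/4 = 342.25
  black long-haired: 1369 × 1/4 = 342.25
  brown short-haired: 1369 × 1/4 = 342.25
  brown long-haired: 1369 × 1/4 = 342.25
χ² = Σ (O − E)² / E
  black short-haired: (370 − 342.25)² / 342.25 = 2.2500
  black long-haired: (328 − 342.25)² / 342.25 = 0.5933
  brown short-haired: (335 − 342.25)² / 342.25 = 0.1536
  brown long-haired: (336 − 342.25)² / 342.25 = 0.1141
χ² = 2.2500 + 0.5933 + 0.1536 + 0.1141 = 3.111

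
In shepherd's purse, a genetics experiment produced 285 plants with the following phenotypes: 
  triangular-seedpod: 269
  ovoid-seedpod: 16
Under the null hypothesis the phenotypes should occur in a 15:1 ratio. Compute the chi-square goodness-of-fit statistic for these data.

The 15:1 ratio has 16 parts, so with N = 285 the expected counts are:
  triangular-seedpod: 285 × 15/16 = 267.1875
  ovoid-seedpod: 285 × 1/16 = 17.8125
χ² = Σ (O − E)² / E
  triangular-seedpod: (269 − 267.1875)² / 267.1875 = 0.0123
  ovoid-seedpod: (16 − 17.8125)² / 17.8125 = 0.1844
χ² = 0.0123 + 0.1844 = 0.1967 ≈ 0.197

0.197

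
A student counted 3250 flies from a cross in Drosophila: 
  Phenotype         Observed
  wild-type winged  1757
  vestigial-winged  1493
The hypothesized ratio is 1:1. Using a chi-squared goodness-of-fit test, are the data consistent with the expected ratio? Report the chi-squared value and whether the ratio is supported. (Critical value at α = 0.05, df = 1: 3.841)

Total ratio parts = 2. Expected numbers out of 3250:
  wild-type winged: 3250 × 1/2 = 1625
  vestigial-winged: 3250 × 1/2 = 1625
χ² = Σ (O − E)² / E
  wild-type winged: (1757 − 1625)² / 1625 = 10.7225
  vestigial-winged: (1493 − 1625)² / 1625 = 10.7225
χ² = 10.7225 + 10.7225 = 21.445
Degrees of freedom = 2 − 1 = 1; critical value at α = 0.05 is 3.841.
Since 21.445 > 3.841, we reject the null hypothesis — the data do not fit the 1:1 ratio.

21.445; not consistent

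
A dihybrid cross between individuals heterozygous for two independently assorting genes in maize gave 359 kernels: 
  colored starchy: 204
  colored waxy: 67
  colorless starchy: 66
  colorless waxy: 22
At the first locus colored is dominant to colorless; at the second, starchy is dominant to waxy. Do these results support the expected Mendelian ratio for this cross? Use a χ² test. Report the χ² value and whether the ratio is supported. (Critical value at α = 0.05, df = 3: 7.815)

0.057; consistent

A dihybrid F₂ with independent assortment and complete dominance at both loci gives a 9:3:3:1 phenotypic ratio.
Total ratio parts = 16. Expected numbers out of 359:
  colored starchy: 359 × 9/16 = 201.9375
  colored waxy: 359 × 3/16 = 67.3125
  colorless starchy: 359 × 3/16 = 67.3125
  colorless waxy: 359 × 1/16 = 22.4375
χ² = Σ (O − E)² / E
  colored starchy: (204 − 201.9375)² / 201.9375 = 0.0211
  colored waxy: (67 − 67.3125)² / 67.3125 = 0.0015
  colorless starchy: (66 − 67.3125)² / 67.3125 = 0.0256
  colorless waxy: (22 − 22.4375)² / 22.4375 = 0.0085
χ² = 0.0211 + 0.0015 + 0.0256 + 0.0085 = 0.0567 ≈ 0.057
Degrees of freedom = 4 − 1 = 3; critical value at α = 0.05 is 7.815.
Since 0.057 < 7.815, we fail to reject the null hypothesis — the data are consistent with the 9:3:3:1 ratio.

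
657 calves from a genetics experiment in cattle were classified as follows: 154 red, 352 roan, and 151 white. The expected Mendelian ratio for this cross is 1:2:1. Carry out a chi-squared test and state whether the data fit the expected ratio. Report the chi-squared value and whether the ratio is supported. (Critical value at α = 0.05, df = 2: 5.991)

3.390; consistent

Total ratio parts = 4. Expected numbers out of 657:
  red: 657 × 1/4 = 164.25
  roan: 657 × 2/4 = 328.5
  white: 657 × 1/4 = 164.25
χ² = Σ (O − E)² / E
  red: (154 − 164.25)² / 164.25 = 0.6396
  roan: (352 − 328.5)² / 328.5 = 1.6811
  white: (151 − 164.25)² / 164.25 = 1.0689
χ² = 0.6396 + 1.6811 + 1.0689 = 3.3896 ≈ 3.390
Degrees of freedom = 3 − 1 = 2; critical value at α = 0.05 is 5.991.
Since 3.390 < 5.991, we fail to reject the null hypothesis — the data are consistent with the 1:2:1 ratio.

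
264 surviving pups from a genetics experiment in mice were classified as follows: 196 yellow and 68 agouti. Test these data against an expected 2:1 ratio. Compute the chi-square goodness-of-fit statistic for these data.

6.818

The 2:1 ratio has 3 parts, so with N = 264 the expected counts are:
  yellow: 264 × 2/3 = 176
  agouti: 264 × 1/3 = 88
χ² = Σ (O − E)² / E
  yellow: (196 − 176)² / 176 = 2.2727
  agouti: (68 − 88)² / 88 = 4.5455
χ² = 2.2727 + 4.5455 = 6.8182 ≈ 6.818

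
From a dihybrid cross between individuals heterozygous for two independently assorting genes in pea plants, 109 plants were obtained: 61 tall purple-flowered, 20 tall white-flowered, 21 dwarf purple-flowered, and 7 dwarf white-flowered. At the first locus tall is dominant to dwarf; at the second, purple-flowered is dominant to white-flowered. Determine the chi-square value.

A dihybrid F₂ with independent assortment and complete dominance at both loci gives a 9:3:3:1 phenotypic ratio.
The 9:3:3:1 ratio has 16 parts, so with N = 109 the expected counts are:
  tall purple-flowered: 109 × 9/16 = 61.3125
  tall white-flowered: 109 × 3/16 = 20.4375
  dwarf purple-flowered: 109 × 3/16 = 20.4375
  dwarf white-flowered: 109 × 1/16 = 6.8125
χ² = Σ (O − E)² / E
  tall purple-flowered: (61 − 61.3125)² / 61.3125 = 0.0016
  tall white-flowered: (20 − 20.4375)² / 20.4375 = 0.0094
  dwarf purple-flowered: (21 − 20.4375)² / 20.4375 = 0.0155
  dwarf white-flowered: (7 − 6.8125)² / 6.8125 = 0.0052
χ² = 0.0016 + 0.0094 + 0.0155 + 0.0052 = 0.0317 ≈ 0.032

0.032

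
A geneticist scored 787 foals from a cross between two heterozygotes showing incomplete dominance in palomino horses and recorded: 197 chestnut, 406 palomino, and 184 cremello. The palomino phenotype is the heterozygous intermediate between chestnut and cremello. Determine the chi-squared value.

With incomplete dominance, a heterozygote × heterozygote cross gives a 1:2:1 phenotypic ratio.
The 1:2:1 ratio has 4 parts, so with N = 787 the expected counts are:
  chestnut: 787 × 1/4 = 196.75
  palomino: 787 × 2/4 = 393.5
  cremello: 787 × 1/4 = 196.75
χ² = Σ (O − E)² / E
  chestnut: (197 − 196.75)² / 196.75 = 0.0003
  palomino: (406 − 393.5)² / 393.5 = 0.3971
  cremello: (184 − 196.75)² / 196.75 = 0.8262
χ² = 0.0003 + 0.3971 + 0.8262 = 1.2236 ≈ 1.224

1.224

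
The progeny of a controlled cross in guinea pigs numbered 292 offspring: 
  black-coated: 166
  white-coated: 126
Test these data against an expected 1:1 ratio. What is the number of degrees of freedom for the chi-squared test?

A goodness-of-fit test with 2 phenotype classes has df = 2 − 1 = 1.

1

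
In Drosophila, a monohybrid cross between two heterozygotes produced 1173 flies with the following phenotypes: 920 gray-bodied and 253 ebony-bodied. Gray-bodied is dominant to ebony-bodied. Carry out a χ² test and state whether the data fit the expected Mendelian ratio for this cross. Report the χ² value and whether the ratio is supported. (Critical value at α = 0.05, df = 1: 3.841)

7.366; not consistent

For a monohybrid cross between heterozygotes with complete dominance, the expected phenotypic ratio is 3:1.
The 3:1 ratio has 4 parts, so with N = 1173 the expected counts are:
  gray-bodied: 1173 × 3/4 = 879.75
  ebony-bodied: 1173 × 1/4 = 293.25
χ² = Σ (O − E)² / E
  gray-bodied: (920 − 879.75)² / 879.75 = 1.8415
  ebony-bodied: (253 − 293.25)² / 293.25 = 5.5245
χ² = 1.8415 + 5.5245 = 7.366
Degrees of freedom = 2 − 1 = 1; critical value at α = 0.05 is 3.841.
Since 7.366 > 3.841, we reject the null hypothesis — the data do not fit the 3:1 ratio.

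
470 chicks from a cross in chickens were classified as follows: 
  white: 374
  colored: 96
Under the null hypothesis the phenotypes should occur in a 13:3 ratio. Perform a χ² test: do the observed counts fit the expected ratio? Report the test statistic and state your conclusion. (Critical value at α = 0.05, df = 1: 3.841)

Under the 13:3 hypothesis (Σ ratio = 16, N = 470):
  white: 470 × 13/16 = 381.875
  colored: 470 × 3/16 = 88.125
χ² = Σ (O − E)² / E
  white: (374 − 381.875)² / 381.875 = 0.1624
  colored: (96 − 88.125)² / 88.125 = 0.7037
χ² = 0.1624 + 0.7037 = 0.8661 ≈ 0.866
Degrees of freedom = 2 − 1 = 1; critical value at α = 0.05 is 3.841.
Since 0.866 < 3.841, we fail to reject the null hypothesis — the data are consistent with the 13:3 ratio.

0.866; consistent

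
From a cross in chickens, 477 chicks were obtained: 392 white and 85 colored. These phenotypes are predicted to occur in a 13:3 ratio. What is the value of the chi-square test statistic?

Expected counts for N = 477 under a 13:3 ratio (total parts = 16):
  white: 477 × 13/16 = 387.5625
  colored: 477 × 3/16 = 89.4375
χ² = Σ (O − E)² / E
  white: (392 − 387.5625)² / 387.5625 = 0.0508
  colored: (85 − 89.4375)² / 89.4375 = 0.2202
χ² = 0.0508 + 0.2202 = 0.271

0.271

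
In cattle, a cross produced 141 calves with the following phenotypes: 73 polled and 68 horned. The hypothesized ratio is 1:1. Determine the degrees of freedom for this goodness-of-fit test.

1

A goodness-of-fit test with 2 phenotype classes has df = 2 − 1 = 1.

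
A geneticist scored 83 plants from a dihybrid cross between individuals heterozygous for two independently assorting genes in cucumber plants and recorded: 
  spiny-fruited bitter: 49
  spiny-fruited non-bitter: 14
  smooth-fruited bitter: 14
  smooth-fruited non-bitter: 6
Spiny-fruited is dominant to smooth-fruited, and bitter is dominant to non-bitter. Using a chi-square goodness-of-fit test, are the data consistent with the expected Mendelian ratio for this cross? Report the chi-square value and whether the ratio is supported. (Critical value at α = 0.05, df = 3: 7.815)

0.556; consistent

A dihybrid F₂ with independent assortment and complete dominance at both loci gives a 9:3:3:1 phenotypic ratio.
Total ratio parts = 16. Expected numbers out of 83:
  spiny-fruited bitter: 83 × 9/16 = 46.6875
  spiny-fruited non-bitter: 83 × 3/16 = 15.5625
  smooth-fruited bitter: 83 × 3/16 = 15.5625
  smooth-fruited non-bitter: 83 × 1/16 = 5.1875
χ² = Σ (O − E)² / E
  spiny-fruited bitter: (49 − 46.6875)² / 46.6875 = 0.1145
  spiny-fruited non-bitter: (14 − 15.5625)² / 15.5625 = 0.1569
  smooth-fruited bitter: (14 − 15.5625)² / 15.5625 = 0.1569
  smooth-fruited non-bitter: (6 − 5.1875)² / 5.1875 = 0.1273
χ² = 0.1145 + 0.1569 + 0.1569 + 0.1273 = 0.5556 ≈ 0.556
Degrees of freedom = 4 − 1 = 3; critical value at α = 0.05 is 7.815.
Since 0.556 < 7.815, we fail to reject the null hypothesis — the data are consistent with the 9:3:3:1 ratio.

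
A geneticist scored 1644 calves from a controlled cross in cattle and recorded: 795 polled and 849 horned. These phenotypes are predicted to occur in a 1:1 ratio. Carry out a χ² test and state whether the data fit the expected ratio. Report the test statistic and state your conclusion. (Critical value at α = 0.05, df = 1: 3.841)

Total ratio parts = 2. Expected numbers out of 1644:
  polled: 1644 × 1/2 = 822
  horned: 1644 × 1/2 = 822
χ² = Σ (O − E)² / E
  polled: (795 − 822)² / 822 = 0.8869
  horned: (849 − 822)² / 822 = 0.8869
χ² = 0.8869 + 0.8869 = 1.7738 ≈ 1.774
Degrees of freedom = 2 − 1 = 1; critical value at α = 0.05 is 3.841.
Since 1.774 < 3.841, we fail to reject the null hypothesis — the data are consistent with the 1:1 ratio.

1.774; consistent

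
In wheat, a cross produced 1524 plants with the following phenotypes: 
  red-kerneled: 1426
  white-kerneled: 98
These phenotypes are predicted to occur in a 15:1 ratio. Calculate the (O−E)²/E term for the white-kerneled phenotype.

0.079

Total ratio parts = 16. Expected numbers out of 1524:
  red-kerneled: 1524 × 15/16 = 1428.75
  white-kerneled: 1524 × 1/16 = 95.25
Contribution of white-kerneled: (98 − 95.25)² / 95.25 = 0.0794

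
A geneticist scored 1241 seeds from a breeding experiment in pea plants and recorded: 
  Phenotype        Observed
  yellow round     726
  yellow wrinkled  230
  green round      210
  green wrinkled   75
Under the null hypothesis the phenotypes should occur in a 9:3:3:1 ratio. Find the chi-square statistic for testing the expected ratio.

3.446

Expected counts for N = 1241 under a 9:3:3:1 ratio (total parts = 16):
  yellow round: 1241 × 9/16 = 698.0625
  yellow wrinkled: 1241 × 3/16 = 232.6875
  green round: 1241 × 3/16 = 232.6875
  green wrinkled: 1241 × 1/16 = 77.5625
χ² = Σ (O − E)² / E
  yellow round: (726 − 698.0625)² / 698.0625 = 1.1181
  yellow wrinkled: (230 − 232.6875)² / 232.6875 = 0.0310
  green round: (210 − 232.6875)² / 232.6875 = 2.2121
  green wrinkled: (75 − 77.5625)² / 77.5625 = 0.0847
χ² = 1.1181 + 0.0310 + 2.2121 + 0.0847 = 3.4459 ≈ 3.446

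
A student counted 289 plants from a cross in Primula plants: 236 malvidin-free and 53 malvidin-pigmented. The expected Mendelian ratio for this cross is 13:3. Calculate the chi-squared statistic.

The 13:3 ratio has 16 parts, so with N = 289 the expected counts are:
  malvidin-free: 289 × 13/16 = 234.8125
  malvidin-pigmented: 289 × 3/16 = 54.1875
χ² = Σ (O − E)² / E
  malvidin-free: (236 − 234.8125)² / 234.8125 = 0.0060
  malvidin-pigmented: (53 − 54.1875)² / 54.1875 = 0.0260
χ² = 0.0060 + 0.0260 = 0.032

0.032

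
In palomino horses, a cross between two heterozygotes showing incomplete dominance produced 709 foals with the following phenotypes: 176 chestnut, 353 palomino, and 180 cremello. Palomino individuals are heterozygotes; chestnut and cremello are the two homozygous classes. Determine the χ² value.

0.058

With incomplete dominance, a heterozygote × heterozygote cross gives a 1:2:1 phenotypic ratio.
Under the 1:2:1 hypothesis (Σ ratio = 4, N = 709):
  chestnut: 709 × 1/4 = 177.25
  palomino: 709 × 2/4 = 354.5
  cremello: 709 × 1/4 = 177.25
χ² = Σ (O − E)² / E
  chestnut: (176 − 177.25)² / 177.25 = 0.0088
  palomino: (353 − 354.5)² / 354.5 = 0.0063
  cremello: (180 − 177.25)² / 177.25 = 0.0427
χ² = 0.0088 + 0.0063 + 0.0427 = 0.0578 ≈ 0.058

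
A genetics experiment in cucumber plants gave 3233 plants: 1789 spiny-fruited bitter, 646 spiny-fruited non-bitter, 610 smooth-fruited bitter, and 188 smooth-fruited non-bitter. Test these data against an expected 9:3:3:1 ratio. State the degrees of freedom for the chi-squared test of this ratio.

A goodness-of-fit test with 4 phenotype classes has df = 4 − 1 = 3.

3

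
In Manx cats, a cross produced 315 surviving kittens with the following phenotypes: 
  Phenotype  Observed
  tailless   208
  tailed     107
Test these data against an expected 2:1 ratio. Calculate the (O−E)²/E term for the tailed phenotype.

0.038

Under the 2:1 hypothesis (Σ ratio = 3, N = 315):
  tailless: 315 × 2/3 = 210
  tailed: 315 × 1/3 = 105
Contribution of tailed: (107 − 105)² / 105 = 0.0381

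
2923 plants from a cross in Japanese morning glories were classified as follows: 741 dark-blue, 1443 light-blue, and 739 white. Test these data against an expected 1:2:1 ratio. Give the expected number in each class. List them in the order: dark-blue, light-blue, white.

Expected counts for N = 2923 under a 1:2:1 ratio (total parts = 4):
  dark-blue: 2923 × 1/4 = 730.75
  light-blue: 2923 × 2/4 = 1461.5
  white: 2923 × 1/4 = 730.75

730.75, 1461.5, 730.75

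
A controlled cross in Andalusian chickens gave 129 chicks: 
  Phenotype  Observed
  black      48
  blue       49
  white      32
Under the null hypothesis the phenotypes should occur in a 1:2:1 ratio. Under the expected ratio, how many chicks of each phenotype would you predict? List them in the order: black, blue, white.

32.25, 64.5, 32.25

Under the 1:2:1 hypothesis (Σ ratio = 4, N = 129):
  black: 129 × 1/4 = 32.25
  blue: 129 × 2/4 = 64.5
  white: 129 × 1/4 = 32.25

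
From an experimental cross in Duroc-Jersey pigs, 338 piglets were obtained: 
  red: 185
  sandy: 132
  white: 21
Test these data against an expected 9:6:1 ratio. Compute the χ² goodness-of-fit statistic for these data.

The 9:6:1 ratio has 16 parts, so with N = 338 the expected counts are:
  red: 338 × 9/16 = 190.125
  sandy: 338 × 6/16 = 126.75
  white: 338 × 1/16 = 21.125
χ² = Σ (O − E)² / E
  red: (185 − 190.125)² / 190.125 = 0.1381
  sandy: (132 − 126.75)² / 126.75 = 0.2175
  white: (21 − 21.125)² / 21.125 = 0.0007
χ² = 0.1381 + 0.2175 + 0.0007 = 0.3563 ≈ 0.356

0.356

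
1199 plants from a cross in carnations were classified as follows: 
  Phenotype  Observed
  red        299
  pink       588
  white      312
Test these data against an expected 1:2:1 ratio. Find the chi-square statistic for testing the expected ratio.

0.723

Expected counts for N = 1199 under a 1:2:1 ratio (total parts = 4):
  red: 1199 × 1/4 = 299.75
  pink: 1199 × 2/4 = 599.5
  white: 1199 × 1/4 = 299.75
χ² = Σ (O − E)² / E
  red: (299 − 299.75)² / 299.75 = 0.0019
  pink: (588 − 599.5)² / 599.5 = 0.2206
  white: (312 − 299.75)² / 299.75 = 0.5006
χ² = 0.0019 + 0.2206 + 0.5006 = 0.7231 ≈ 0.723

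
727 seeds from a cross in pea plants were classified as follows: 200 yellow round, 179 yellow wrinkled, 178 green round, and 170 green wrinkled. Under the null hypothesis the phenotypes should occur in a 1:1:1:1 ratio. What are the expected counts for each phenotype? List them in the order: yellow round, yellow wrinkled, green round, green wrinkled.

Expected counts for N = 727 under a 1:1:1:1 ratio (total parts = 4):
  yellow round: 727 × 1/4 = 181.75
  yellow wrinkled: 727 × 1/4 = 181.75
  green round: 727 × 1/4 = 181.75
  green wrinkled: 727 × 1/4 = 181.75

181.75, 181.75, 181.75, 181.75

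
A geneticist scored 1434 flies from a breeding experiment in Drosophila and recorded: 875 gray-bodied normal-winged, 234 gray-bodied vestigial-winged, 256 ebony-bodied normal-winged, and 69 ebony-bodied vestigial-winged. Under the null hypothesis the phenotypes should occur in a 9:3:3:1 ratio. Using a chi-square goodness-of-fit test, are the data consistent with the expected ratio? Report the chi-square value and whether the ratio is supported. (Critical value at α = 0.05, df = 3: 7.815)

Total ratio parts = 16. Expected numbers out of 1434:
  gray-bodied normal-winged: 1434 × 9/16 = 806.625
  gray-bodied vestigial-winged: 1434 × 3/16 = 268.875
  ebony-bodied normal-winged: 1434 × 3/16 = 268.875
  ebony-bodied vestigial-winged: 1434 × 1/16 = 89.625
χ² = Σ (O − E)² / E
  gray-bodied normal-winged: (875 − 806.625)² / 806.625 = 5.7959
  gray-bodied vestigial-winged: (234 − 268.875)² / 268.875 = 4.5235
  ebony-bodied normal-winged: (256 − 268.875)² / 268.875 = 0.6165
  ebony-bodied vestigial-winged: (69 − 89.625)² / 89.625 = 4.7463
χ² = 5.7959 + 4.5235 + 0.6165 + 4.7463 = 15.6822 ≈ 15.682
Degrees of freedom = 4 − 1 = 3; critical value at α = 0.05 is 7.815.
Since 15.682 > 7.815, we reject the null hypothesis — the data do not fit the 9:3:3:1 ratio.

15.682; not consistent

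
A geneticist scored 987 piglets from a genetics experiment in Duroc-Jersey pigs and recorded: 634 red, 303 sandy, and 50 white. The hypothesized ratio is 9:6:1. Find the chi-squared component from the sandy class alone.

Under the 9:6:1 hypothesis (Σ ratio = 16, N = 987):
  red: 987 × 9/16 = 555.1875
  sandy: 987 × 6/16 = 370.125
  white: 987 × 1/16 = 61.6875
Contribution of sandy: (303 − 370.125)² / 370.125 = 12.1736

12.174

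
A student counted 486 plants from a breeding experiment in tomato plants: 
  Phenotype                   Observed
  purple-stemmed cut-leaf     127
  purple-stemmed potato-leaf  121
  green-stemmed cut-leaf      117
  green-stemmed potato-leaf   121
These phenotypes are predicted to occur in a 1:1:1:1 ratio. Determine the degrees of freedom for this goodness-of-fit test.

3

A goodness-of-fit test with 4 phenotype classes has df = 4 − 1 = 3.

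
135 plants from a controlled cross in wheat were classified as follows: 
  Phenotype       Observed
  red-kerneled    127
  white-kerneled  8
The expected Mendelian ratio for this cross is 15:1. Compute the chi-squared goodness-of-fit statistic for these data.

0.024

Expected counts for N = 135 under a 15:1 ratio (total parts = 16):
  red-kerneled: 135 × 15/16 = 126.5625
  white-kerneled: 135 × 1/16 = 8.4375
χ² = Σ (O − E)² / E
  red-kerneled: (127 − 126.5625)² / 126.5625 = 0.0015
  white-kerneled: (8 − 8.4375)² / 8.4375 = 0.0227
χ² = 0.0015 + 0.0227 = 0.0242 ≈ 0.024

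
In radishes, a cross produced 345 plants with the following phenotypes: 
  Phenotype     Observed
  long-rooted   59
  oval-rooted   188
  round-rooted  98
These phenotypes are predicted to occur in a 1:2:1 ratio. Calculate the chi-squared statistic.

11.603

Expected counts for N = 345 under a 1:2:1 ratio (total parts = 4):
  long-rooted: 345 × 1/4 = 86.25
  oval-rooted: 345 × 2/4 = 172.5
  round-rooted: 345 × 1/4 = 86.25
χ² = Σ (O − E)² / E
  long-rooted: (59 − 86.25)² / 86.25 = 8.6094
  oval-rooted: (188 − 172.5)² / 172.5 = 1.3928
  round-rooted: (98 − 86.25)² / 86.25 = 1.6007
χ² = 8.6094 + 1.3928 + 1.6007 = 11.6029 ≈ 11.603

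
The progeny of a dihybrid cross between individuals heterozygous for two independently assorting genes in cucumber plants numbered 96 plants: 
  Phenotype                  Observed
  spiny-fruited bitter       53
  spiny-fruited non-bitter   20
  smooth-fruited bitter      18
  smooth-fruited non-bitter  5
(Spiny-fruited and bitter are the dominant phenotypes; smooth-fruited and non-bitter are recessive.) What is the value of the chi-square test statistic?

A dihybrid F₂ with independent assortment and complete dominance at both loci gives a 9:3:3:1 phenotypic ratio.
Under the 9:3:3:1 hypothesis (Σ ratio = 16, N = 96):
  spiny-fruited bitter: 96 × 9/16 = 54
  spiny-fruited non-bitter: 96 × 3/16 = 18
  smooth-fruited bitter: 96 × 3/16 = 18
  smooth-fruited non-bitter: 96 × 1/16 = 6
χ² = Σ (O − E)² / E
  spiny-fruited bitter: (53 − 54)² / 54 = 0.0185
  spiny-fruited non-bitter: (20 − 18)² / 18 = 0.2222
  smooth-fruited bitter: (18 − 18)² / 18 = 0.0000
  smooth-fruited non-bitter: (5 − 6)² / 6 = 0.1667
χ² = 0.0185 + 0.2222 + 0.0000 + 0.1667 = 0.4074 ≈ 0.407

0.407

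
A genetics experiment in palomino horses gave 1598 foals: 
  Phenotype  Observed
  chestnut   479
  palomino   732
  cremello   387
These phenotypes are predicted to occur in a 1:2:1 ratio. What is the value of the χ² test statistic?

Under the 1:2:1 hypothesis (Σ ratio = 4, N = 1598):
  chestnut: 1598 × 1/4 = 399.5
  palomino: 1598 × 2/4 = 799
  cremello: 1598 × 1/4 = 399.5
χ² = Σ (O − E)² / E
  chestnut: (479 − 399.5)² / 399.5 = 15.8204
  palomino: (732 − 799)² / 799 = 5.6183
  cremello: (387 − 399.5)² / 399.5 = 0.3911
χ² = 15.8204 + 5.6183 + 0.3911 = 21.8298 ≈ 21.830

21.830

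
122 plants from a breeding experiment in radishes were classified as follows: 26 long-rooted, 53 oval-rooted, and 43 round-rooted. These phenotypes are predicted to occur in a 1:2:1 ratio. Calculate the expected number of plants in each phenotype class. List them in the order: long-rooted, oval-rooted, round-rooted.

Expected counts for N = 122 under a 1:2:1 ratio (total parts = 4):
  long-rooted: 122 × 1/4 = 30.5
  oval-rooted: 122 × 2/4 = 61
  round-rooted: 122 × 1/4 = 30.5

30.5, 61, 30.5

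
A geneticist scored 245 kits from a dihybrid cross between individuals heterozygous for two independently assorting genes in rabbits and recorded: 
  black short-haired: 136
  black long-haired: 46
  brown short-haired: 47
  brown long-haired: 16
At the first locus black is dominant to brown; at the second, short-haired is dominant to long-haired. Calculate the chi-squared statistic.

A dihybrid F₂ with independent assortment and complete dominance at both loci gives a 9:3:3:1 phenotypic ratio.
The 9:3:3:1 ratio has 16 parts, so with N = 245 the expected counts are:
  black short-haired: 245 × 9/16 = 137.8125
  black long-haired: 245 × 3/16 = 45.9375
  brown short-haired: 245 × 3/16 = 45.9375
  brown long-haired: 245 × 1/16 = 15.3125
χ² = Σ (O − E)² / E
  black short-haired: (136 − 137.8125)² / 137.8125 = 0.0238
  black long-haired: (46 − 45.9375)² / 45.9375 = 0.0001
  brown short-haired: (47 − 45.9375)² / 45.9375 = 0.0246
  brown long-haired: (16 − 15.3125)² / 15.3125 = 0.0309
χ² = 0.0238 + 0.0001 + 0.0246 + 0.0309 = 0.0794 ≈ 0.079

0.079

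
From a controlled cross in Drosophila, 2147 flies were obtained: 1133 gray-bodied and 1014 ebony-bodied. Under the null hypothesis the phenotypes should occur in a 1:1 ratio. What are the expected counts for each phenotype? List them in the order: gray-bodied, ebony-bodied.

Expected counts for N = 2147 under a 1:1 ratio (total parts = 2):
  gray-bodied: 2147 × 1/2 = 1073.5
  ebony-bodied: 2147 × 1/2 = 1073.5

1073.5, 1073.5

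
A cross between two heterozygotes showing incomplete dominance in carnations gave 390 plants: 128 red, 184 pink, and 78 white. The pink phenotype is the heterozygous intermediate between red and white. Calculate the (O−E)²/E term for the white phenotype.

3.900

With incomplete dominance, a heterozygote × heterozygote cross gives a 1:2:1 phenotypic ratio.
Expected counts for N = 390 under a 1:2:1 ratio (total parts = 4):
  red: 390 × 1/4 = 97.5
  pink: 390 × 2/4 = 195
  white: 390 × 1/4 = 97.5
Contribution of white: (78 − 97.5)² / 97.5 = 3.9000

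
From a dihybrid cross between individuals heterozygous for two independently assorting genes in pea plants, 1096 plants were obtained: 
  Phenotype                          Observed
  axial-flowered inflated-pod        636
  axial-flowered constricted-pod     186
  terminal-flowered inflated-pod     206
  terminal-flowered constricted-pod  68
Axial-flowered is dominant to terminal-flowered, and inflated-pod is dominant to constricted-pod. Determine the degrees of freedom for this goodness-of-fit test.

3

A dihybrid F₂ with independent assortment and complete dominance at both loci gives a 9:3:3:1 phenotypic ratio.
A goodness-of-fit test with 4 phenotype classes has df = 4 − 1 = 3.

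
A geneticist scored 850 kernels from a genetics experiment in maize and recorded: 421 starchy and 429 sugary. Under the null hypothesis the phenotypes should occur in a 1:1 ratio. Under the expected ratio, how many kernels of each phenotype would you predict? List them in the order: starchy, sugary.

Under the 1:1 hypothesis (Σ ratio = 2, N = 850):
  starchy: 850 × 1/2 = 425
  sugary: 850 × 1/2 = 425

425, 425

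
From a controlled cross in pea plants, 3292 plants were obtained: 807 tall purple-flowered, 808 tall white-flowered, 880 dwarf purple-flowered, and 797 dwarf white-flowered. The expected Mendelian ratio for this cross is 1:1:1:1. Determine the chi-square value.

5.354

Total ratio parts = 4. Expected numbers out of 3292:
  tall purple-flowered: 3292 × 1/4 = 823
  tall white-flowered: 3292 × 1/4 = 823
  dwarf purple-flowered: 3292 × 1/4 = 823
  dwarf white-flowered: 3292 × 1/4 = 823
χ² = Σ (O − E)² / E
  tall purple-flowered: (807 − 823)² / 823 = 0.3111
  tall white-flowered: (808 − 823)² / 823 = 0.2734
  dwarf purple-flowered: (880 − 823)² / 823 = 3.9478
  dwarf white-flowered: (797 − 823)² / 823 = 0.8214
χ² = 0.3111 + 0.2734 + 3.9478 + 0.8214 = 5.3537 ≈ 5.354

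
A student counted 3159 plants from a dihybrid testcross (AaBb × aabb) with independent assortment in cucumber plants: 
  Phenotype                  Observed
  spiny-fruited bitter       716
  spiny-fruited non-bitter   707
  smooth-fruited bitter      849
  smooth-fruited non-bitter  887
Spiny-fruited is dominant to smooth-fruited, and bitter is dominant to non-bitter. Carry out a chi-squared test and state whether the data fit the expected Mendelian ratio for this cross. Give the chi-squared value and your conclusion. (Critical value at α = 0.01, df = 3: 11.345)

31.978; not consistent

A dihybrid testcross with independent assortment gives a 1:1:1:1 ratio.
Total ratio parts = 4. Expected numbers out of 3159:
  spiny-fruited bitter: 3159 × 1/4 = 789.75
  spiny-fruited non-bitter: 3159 × 1/4 = 789.75
  smooth-fruited bitter: 3159 × 1/4 = 789.75
  smooth-fruited non-bitter: 3159 × 1/4 = 789.75
χ² = Σ (O − E)² / E
  spiny-fruited bitter: (716 − 789.75)² / 789.75 = 6.8871
  spiny-fruited non-bitter: (707 − 789.75)² / 789.75 = 8.6705
  smooth-fruited bitter: (849 − 789.75)² / 789.75 = 4.4452
  smooth-fruited non-bitter: (887 − 789.75)² / 789.75 = 11.9754
χ² = 6.8871 + 8.6705 + 4.4452 + 11.9754 = 31.9782 ≈ 31.978
Degrees of freedom = 4 − 1 = 3; critical value at α = 0.01 is 11.345.
Since 31.978 > 11.345, we reject the null hypothesis — the data do not fit the 1:1:1:1 ratio.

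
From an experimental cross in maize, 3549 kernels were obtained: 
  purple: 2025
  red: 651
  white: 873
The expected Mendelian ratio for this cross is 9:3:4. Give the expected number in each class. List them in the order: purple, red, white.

Total ratio parts = 16. Expected numbers out of 3549:
  purple: 3549 × 9/16 = 1996.3125
  red: 3549 × 3/16 = 665.4375
  white: 3549 × 4/16 = 887.25

1996.3125, 665.4375, 887.25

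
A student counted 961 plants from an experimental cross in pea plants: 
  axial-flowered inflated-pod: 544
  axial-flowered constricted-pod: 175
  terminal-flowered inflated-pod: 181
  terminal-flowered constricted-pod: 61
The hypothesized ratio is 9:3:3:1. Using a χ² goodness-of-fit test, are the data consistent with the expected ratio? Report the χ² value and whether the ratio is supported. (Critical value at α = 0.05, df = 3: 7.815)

Total ratio parts = 16. Expected numbers out of 961:
  axial-flowered inflated-pod: 961 × 9/16 = 540.5625
  axial-flowered constricted-pod: 961 × 3/16 = 180.1875
  terminal-flowered inflated-pod: 961 × 3/16 = 180.1875
  terminal-flowered constricted-pod: 961 × 1/16 = 60.0625
χ² = Σ (O − E)² / E
  axial-flowered inflated-pod: (544 − 540.5625)² / 540.5625 = 0.0219
  axial-flowered constricted-pod: (175 − 180.1875)² / 180.1875 = 0.1493
  terminal-flowered inflated-pod: (181 − 180.1875)² / 180.1875 = 0.0037
  terminal-flowered constricted-pod: (61 − 60.0625)² / 60.0625 = 0.0146
χ² = 0.0219 + 0.1493 + 0.0037 + 0.0146 = 0.1895 ≈ 0.190
Degrees of freedom = 4 − 1 = 3; critical value at α = 0.05 is 7.815.
Since 0.190 < 7.815, we fail to reject the null hypothesis — the data are consistent with the 9:3:3:1 ratio.

0.190; consistent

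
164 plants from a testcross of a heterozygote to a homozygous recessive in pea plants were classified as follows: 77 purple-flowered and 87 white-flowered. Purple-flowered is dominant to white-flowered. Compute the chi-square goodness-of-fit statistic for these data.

A testcross of a heterozygote (Aa × aa) gives a 1:1 phenotypic ratio.
Under the 1:1 hypothesis (Σ ratio = 2, N = 164):
  purple-flowered: 164 × 1/2 = 82
  white-flowered: 164 × 1/2 = 82
χ² = Σ (O − E)² / E
  purple-flowered: (77 − 82)² / 82 = 0.3049
  white-flowered: (87 − 82)² / 82 = 0.3049
χ² = 0.3049 + 0.3049 = 0.6098 ≈ 0.610

0.610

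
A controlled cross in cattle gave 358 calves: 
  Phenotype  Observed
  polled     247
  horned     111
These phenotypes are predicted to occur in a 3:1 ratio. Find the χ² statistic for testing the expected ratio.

6.886

Total ratio parts = 4. Expected numbers out of 358:
  polled: 358 × 3/4 = 268.5
  horned: 358 × 1/4 = 89.5
χ² = Σ (O − E)² / E
  polled: (247 − 268.5)² / 268.5 = 1.7216
  horned: (111 − 89.5)² / 89.5 = 5.1648
χ² = 1.7216 + 5.1648 = 6.8864 ≈ 6.886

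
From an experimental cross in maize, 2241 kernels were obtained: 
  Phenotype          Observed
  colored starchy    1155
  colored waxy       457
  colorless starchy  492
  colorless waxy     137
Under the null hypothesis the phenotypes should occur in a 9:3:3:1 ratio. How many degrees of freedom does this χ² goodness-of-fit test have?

3

A goodness-of-fit test with 4 phenotype classes has df = 4 − 1 = 3.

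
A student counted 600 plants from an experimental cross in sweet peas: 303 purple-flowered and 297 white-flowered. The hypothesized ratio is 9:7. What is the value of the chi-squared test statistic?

8.061

Expected counts for N = 600 under a 9:7 ratio (total parts = 16):
  purple-flowered: 600 × 9/16 = 337.5
  white-flowered: 600 × 7/16 = 262.5
χ² = Σ (O − E)² / E
  purple-flowered: (303 − 337.5)² / 337.5 = 3.5267
  white-flowered: (297 − 262.5)² / 262.5 = 4.5343
χ² = 3.5267 + 4.5343 = 8.061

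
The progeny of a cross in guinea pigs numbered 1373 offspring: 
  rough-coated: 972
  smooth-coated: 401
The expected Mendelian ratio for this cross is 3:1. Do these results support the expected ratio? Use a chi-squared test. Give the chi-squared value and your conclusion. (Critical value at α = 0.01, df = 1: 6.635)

Under the 3:1 hypothesis (Σ ratio = 4, N = 1373):
  rough-coated: 1373 × 3/4 = 1029.75
  smooth-coated: 1373 × 1/4 = 343.25
χ² = Σ (O − E)² / E
  rough-coated: (972 − 1029.75)² / 1029.75 = 3.2387
  smooth-coated: (401 − 343.25)² / 343.25 = 9.7161
χ² = 3.2387 + 9.7161 = 12.9548 ≈ 12.955
Degrees of freedom = 2 − 1 = 1; critical value at α = 0.01 is 6.635.
Since 12.955 > 6.635, we reject the null hypothesis — the data do not fit the 3:1 ratio.

12.955; not consistent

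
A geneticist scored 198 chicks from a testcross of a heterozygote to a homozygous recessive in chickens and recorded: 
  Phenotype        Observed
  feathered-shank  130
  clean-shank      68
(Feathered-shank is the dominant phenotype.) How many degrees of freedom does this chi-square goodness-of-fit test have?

1

A testcross of a heterozygote (Aa × aa) gives a 1:1 phenotypic ratio.
A goodness-of-fit test with 2 phenotype classes has df = 2 − 1 = 1.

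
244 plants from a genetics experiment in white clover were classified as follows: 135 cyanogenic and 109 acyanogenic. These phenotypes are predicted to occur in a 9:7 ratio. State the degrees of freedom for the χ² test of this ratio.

A goodness-of-fit test with 2 phenotype classes has df = 2 − 1 = 1.

1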